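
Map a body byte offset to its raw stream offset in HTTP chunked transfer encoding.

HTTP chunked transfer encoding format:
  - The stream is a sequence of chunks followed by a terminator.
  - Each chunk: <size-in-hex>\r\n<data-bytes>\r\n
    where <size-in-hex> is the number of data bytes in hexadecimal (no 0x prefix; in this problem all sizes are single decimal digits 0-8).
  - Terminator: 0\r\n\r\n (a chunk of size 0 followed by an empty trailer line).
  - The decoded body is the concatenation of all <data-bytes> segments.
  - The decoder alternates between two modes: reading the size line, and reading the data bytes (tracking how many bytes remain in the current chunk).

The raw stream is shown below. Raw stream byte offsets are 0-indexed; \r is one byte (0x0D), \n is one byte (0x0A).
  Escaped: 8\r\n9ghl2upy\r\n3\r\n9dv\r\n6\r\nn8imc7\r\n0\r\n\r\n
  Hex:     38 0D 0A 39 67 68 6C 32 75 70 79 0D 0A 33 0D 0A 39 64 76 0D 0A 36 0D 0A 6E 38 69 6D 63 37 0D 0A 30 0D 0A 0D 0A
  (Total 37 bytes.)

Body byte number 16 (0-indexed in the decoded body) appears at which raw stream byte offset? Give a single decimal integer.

Chunk 1: stream[0..1]='8' size=0x8=8, data at stream[3..11]='9ghl2upy' -> body[0..8], body so far='9ghl2upy'
Chunk 2: stream[13..14]='3' size=0x3=3, data at stream[16..19]='9dv' -> body[8..11], body so far='9ghl2upy9dv'
Chunk 3: stream[21..22]='6' size=0x6=6, data at stream[24..30]='n8imc7' -> body[11..17], body so far='9ghl2upy9dvn8imc7'
Chunk 4: stream[32..33]='0' size=0 (terminator). Final body='9ghl2upy9dvn8imc7' (17 bytes)
Body byte 16 at stream offset 29

Answer: 29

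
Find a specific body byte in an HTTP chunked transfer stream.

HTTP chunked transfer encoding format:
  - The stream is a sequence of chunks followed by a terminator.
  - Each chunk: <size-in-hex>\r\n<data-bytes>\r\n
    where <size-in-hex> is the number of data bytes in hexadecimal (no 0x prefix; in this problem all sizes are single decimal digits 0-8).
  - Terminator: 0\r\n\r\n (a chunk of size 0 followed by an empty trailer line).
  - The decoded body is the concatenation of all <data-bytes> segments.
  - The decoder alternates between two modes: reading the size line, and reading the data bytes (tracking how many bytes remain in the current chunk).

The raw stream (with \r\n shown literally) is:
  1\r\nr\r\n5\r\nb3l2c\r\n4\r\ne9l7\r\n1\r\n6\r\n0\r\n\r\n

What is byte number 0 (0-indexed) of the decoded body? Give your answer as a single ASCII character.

Answer: r

Derivation:
Chunk 1: stream[0..1]='1' size=0x1=1, data at stream[3..4]='r' -> body[0..1], body so far='r'
Chunk 2: stream[6..7]='5' size=0x5=5, data at stream[9..14]='b3l2c' -> body[1..6], body so far='rb3l2c'
Chunk 3: stream[16..17]='4' size=0x4=4, data at stream[19..23]='e9l7' -> body[6..10], body so far='rb3l2ce9l7'
Chunk 4: stream[25..26]='1' size=0x1=1, data at stream[28..29]='6' -> body[10..11], body so far='rb3l2ce9l76'
Chunk 5: stream[31..32]='0' size=0 (terminator). Final body='rb3l2ce9l76' (11 bytes)
Body byte 0 = 'r'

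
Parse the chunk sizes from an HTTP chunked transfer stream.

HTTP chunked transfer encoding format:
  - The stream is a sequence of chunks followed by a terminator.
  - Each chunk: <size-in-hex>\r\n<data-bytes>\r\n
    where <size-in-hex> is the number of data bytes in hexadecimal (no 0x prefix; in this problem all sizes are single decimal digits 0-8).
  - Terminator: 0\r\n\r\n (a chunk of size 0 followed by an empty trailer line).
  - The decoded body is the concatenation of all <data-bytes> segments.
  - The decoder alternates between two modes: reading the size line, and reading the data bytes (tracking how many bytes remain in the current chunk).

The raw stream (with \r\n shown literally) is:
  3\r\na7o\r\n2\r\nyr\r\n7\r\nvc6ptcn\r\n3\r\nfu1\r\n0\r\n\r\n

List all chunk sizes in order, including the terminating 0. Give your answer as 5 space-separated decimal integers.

Chunk 1: stream[0..1]='3' size=0x3=3, data at stream[3..6]='a7o' -> body[0..3], body so far='a7o'
Chunk 2: stream[8..9]='2' size=0x2=2, data at stream[11..13]='yr' -> body[3..5], body so far='a7oyr'
Chunk 3: stream[15..16]='7' size=0x7=7, data at stream[18..25]='vc6ptcn' -> body[5..12], body so far='a7oyrvc6ptcn'
Chunk 4: stream[27..28]='3' size=0x3=3, data at stream[30..33]='fu1' -> body[12..15], body so far='a7oyrvc6ptcnfu1'
Chunk 5: stream[35..36]='0' size=0 (terminator). Final body='a7oyrvc6ptcnfu1' (15 bytes)

Answer: 3 2 7 3 0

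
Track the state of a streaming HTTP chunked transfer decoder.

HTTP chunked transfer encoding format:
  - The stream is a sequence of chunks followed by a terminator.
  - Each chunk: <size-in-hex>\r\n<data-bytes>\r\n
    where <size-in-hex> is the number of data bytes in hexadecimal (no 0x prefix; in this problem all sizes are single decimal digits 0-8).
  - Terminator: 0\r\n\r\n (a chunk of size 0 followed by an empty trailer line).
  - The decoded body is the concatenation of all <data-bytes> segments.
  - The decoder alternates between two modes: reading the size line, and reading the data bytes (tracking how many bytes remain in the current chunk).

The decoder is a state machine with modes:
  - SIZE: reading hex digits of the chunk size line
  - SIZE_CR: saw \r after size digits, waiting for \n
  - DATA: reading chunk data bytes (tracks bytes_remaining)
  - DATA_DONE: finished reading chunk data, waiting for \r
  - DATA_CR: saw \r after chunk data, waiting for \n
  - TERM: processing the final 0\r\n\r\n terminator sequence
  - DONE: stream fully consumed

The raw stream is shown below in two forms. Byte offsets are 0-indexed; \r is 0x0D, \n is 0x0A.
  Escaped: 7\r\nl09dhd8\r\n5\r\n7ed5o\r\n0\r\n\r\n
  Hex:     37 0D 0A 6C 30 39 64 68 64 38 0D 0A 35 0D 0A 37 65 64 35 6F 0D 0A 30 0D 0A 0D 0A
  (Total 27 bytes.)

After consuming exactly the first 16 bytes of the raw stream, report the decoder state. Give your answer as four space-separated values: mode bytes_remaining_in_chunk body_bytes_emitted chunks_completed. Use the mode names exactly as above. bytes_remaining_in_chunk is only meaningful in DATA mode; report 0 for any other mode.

Answer: DATA 4 8 1

Derivation:
Byte 0 = '7': mode=SIZE remaining=0 emitted=0 chunks_done=0
Byte 1 = 0x0D: mode=SIZE_CR remaining=0 emitted=0 chunks_done=0
Byte 2 = 0x0A: mode=DATA remaining=7 emitted=0 chunks_done=0
Byte 3 = 'l': mode=DATA remaining=6 emitted=1 chunks_done=0
Byte 4 = '0': mode=DATA remaining=5 emitted=2 chunks_done=0
Byte 5 = '9': mode=DATA remaining=4 emitted=3 chunks_done=0
Byte 6 = 'd': mode=DATA remaining=3 emitted=4 chunks_done=0
Byte 7 = 'h': mode=DATA remaining=2 emitted=5 chunks_done=0
Byte 8 = 'd': mode=DATA remaining=1 emitted=6 chunks_done=0
Byte 9 = '8': mode=DATA_DONE remaining=0 emitted=7 chunks_done=0
Byte 10 = 0x0D: mode=DATA_CR remaining=0 emitted=7 chunks_done=0
Byte 11 = 0x0A: mode=SIZE remaining=0 emitted=7 chunks_done=1
Byte 12 = '5': mode=SIZE remaining=0 emitted=7 chunks_done=1
Byte 13 = 0x0D: mode=SIZE_CR remaining=0 emitted=7 chunks_done=1
Byte 14 = 0x0A: mode=DATA remaining=5 emitted=7 chunks_done=1
Byte 15 = '7': mode=DATA remaining=4 emitted=8 chunks_done=1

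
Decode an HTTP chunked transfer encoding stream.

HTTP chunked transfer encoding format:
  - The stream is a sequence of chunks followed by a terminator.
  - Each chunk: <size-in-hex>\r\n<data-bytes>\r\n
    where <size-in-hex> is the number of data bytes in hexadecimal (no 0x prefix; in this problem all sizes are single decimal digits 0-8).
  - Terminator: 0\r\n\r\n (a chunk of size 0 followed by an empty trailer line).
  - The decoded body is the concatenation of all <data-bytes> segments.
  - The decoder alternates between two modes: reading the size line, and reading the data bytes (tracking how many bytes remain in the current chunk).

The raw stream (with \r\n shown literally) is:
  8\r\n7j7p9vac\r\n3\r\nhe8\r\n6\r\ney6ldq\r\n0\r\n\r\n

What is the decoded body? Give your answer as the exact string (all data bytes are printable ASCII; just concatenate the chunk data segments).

Answer: 7j7p9vache8ey6ldq

Derivation:
Chunk 1: stream[0..1]='8' size=0x8=8, data at stream[3..11]='7j7p9vac' -> body[0..8], body so far='7j7p9vac'
Chunk 2: stream[13..14]='3' size=0x3=3, data at stream[16..19]='he8' -> body[8..11], body so far='7j7p9vache8'
Chunk 3: stream[21..22]='6' size=0x6=6, data at stream[24..30]='ey6ldq' -> body[11..17], body so far='7j7p9vache8ey6ldq'
Chunk 4: stream[32..33]='0' size=0 (terminator). Final body='7j7p9vache8ey6ldq' (17 bytes)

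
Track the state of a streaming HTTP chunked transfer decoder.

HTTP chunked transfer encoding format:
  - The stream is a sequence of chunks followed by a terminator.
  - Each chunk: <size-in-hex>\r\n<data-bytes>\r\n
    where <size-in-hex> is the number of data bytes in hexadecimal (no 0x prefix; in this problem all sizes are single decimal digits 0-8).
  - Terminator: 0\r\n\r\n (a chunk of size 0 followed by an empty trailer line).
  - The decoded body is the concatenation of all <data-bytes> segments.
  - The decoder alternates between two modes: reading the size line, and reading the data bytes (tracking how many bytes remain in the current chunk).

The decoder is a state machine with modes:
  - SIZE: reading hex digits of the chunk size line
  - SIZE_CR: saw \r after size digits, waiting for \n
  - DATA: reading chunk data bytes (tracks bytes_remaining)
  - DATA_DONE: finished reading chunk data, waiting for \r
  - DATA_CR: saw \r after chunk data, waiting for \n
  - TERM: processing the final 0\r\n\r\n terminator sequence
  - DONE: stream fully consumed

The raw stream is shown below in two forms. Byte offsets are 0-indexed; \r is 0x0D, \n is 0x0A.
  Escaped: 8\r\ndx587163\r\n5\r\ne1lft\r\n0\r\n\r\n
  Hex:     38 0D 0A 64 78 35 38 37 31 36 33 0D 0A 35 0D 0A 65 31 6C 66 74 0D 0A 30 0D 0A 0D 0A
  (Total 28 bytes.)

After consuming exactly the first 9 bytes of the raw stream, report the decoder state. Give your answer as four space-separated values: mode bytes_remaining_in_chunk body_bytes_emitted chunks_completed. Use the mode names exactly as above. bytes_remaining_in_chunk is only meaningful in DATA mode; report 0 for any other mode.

Answer: DATA 2 6 0

Derivation:
Byte 0 = '8': mode=SIZE remaining=0 emitted=0 chunks_done=0
Byte 1 = 0x0D: mode=SIZE_CR remaining=0 emitted=0 chunks_done=0
Byte 2 = 0x0A: mode=DATA remaining=8 emitted=0 chunks_done=0
Byte 3 = 'd': mode=DATA remaining=7 emitted=1 chunks_done=0
Byte 4 = 'x': mode=DATA remaining=6 emitted=2 chunks_done=0
Byte 5 = '5': mode=DATA remaining=5 emitted=3 chunks_done=0
Byte 6 = '8': mode=DATA remaining=4 emitted=4 chunks_done=0
Byte 7 = '7': mode=DATA remaining=3 emitted=5 chunks_done=0
Byte 8 = '1': mode=DATA remaining=2 emitted=6 chunks_done=0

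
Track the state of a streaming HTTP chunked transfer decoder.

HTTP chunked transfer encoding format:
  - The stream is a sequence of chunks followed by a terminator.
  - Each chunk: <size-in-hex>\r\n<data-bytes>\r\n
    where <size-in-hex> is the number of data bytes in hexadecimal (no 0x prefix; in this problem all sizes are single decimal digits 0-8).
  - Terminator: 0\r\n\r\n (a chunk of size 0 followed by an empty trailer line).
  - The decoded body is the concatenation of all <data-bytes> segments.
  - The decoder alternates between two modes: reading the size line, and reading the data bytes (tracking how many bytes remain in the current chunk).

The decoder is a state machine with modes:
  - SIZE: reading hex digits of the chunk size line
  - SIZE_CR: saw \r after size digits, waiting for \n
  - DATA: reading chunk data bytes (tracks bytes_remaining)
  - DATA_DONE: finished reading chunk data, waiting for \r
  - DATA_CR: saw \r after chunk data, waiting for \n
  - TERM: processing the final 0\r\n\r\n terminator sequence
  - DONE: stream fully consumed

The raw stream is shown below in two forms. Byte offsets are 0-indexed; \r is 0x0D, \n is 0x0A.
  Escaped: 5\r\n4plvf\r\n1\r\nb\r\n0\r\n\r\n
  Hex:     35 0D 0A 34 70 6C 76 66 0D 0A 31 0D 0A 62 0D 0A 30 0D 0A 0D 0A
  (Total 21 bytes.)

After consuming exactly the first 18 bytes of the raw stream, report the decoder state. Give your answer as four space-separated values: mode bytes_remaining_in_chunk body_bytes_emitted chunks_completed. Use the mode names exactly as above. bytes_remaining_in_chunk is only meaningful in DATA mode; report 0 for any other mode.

Answer: SIZE_CR 0 6 2

Derivation:
Byte 0 = '5': mode=SIZE remaining=0 emitted=0 chunks_done=0
Byte 1 = 0x0D: mode=SIZE_CR remaining=0 emitted=0 chunks_done=0
Byte 2 = 0x0A: mode=DATA remaining=5 emitted=0 chunks_done=0
Byte 3 = '4': mode=DATA remaining=4 emitted=1 chunks_done=0
Byte 4 = 'p': mode=DATA remaining=3 emitted=2 chunks_done=0
Byte 5 = 'l': mode=DATA remaining=2 emitted=3 chunks_done=0
Byte 6 = 'v': mode=DATA remaining=1 emitted=4 chunks_done=0
Byte 7 = 'f': mode=DATA_DONE remaining=0 emitted=5 chunks_done=0
Byte 8 = 0x0D: mode=DATA_CR remaining=0 emitted=5 chunks_done=0
Byte 9 = 0x0A: mode=SIZE remaining=0 emitted=5 chunks_done=1
Byte 10 = '1': mode=SIZE remaining=0 emitted=5 chunks_done=1
Byte 11 = 0x0D: mode=SIZE_CR remaining=0 emitted=5 chunks_done=1
Byte 12 = 0x0A: mode=DATA remaining=1 emitted=5 chunks_done=1
Byte 13 = 'b': mode=DATA_DONE remaining=0 emitted=6 chunks_done=1
Byte 14 = 0x0D: mode=DATA_CR remaining=0 emitted=6 chunks_done=1
Byte 15 = 0x0A: mode=SIZE remaining=0 emitted=6 chunks_done=2
Byte 16 = '0': mode=SIZE remaining=0 emitted=6 chunks_done=2
Byte 17 = 0x0D: mode=SIZE_CR remaining=0 emitted=6 chunks_done=2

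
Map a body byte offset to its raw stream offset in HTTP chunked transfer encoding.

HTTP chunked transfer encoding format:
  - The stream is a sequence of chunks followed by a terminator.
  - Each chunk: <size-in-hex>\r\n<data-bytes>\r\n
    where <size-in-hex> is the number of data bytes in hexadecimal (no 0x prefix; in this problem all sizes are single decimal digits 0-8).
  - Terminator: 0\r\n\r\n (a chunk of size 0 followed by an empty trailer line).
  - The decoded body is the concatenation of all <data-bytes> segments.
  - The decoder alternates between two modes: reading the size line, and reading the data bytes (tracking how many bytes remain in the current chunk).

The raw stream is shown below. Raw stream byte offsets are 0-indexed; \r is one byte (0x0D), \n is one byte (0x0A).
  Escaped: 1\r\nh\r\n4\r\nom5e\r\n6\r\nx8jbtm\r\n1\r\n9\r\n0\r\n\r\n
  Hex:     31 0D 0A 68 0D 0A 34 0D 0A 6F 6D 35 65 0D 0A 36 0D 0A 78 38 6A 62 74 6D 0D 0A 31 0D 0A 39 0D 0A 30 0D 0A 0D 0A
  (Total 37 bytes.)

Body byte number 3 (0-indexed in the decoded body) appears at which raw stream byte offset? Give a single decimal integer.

Chunk 1: stream[0..1]='1' size=0x1=1, data at stream[3..4]='h' -> body[0..1], body so far='h'
Chunk 2: stream[6..7]='4' size=0x4=4, data at stream[9..13]='om5e' -> body[1..5], body so far='hom5e'
Chunk 3: stream[15..16]='6' size=0x6=6, data at stream[18..24]='x8jbtm' -> body[5..11], body so far='hom5ex8jbtm'
Chunk 4: stream[26..27]='1' size=0x1=1, data at stream[29..30]='9' -> body[11..12], body so far='hom5ex8jbtm9'
Chunk 5: stream[32..33]='0' size=0 (terminator). Final body='hom5ex8jbtm9' (12 bytes)
Body byte 3 at stream offset 11

Answer: 11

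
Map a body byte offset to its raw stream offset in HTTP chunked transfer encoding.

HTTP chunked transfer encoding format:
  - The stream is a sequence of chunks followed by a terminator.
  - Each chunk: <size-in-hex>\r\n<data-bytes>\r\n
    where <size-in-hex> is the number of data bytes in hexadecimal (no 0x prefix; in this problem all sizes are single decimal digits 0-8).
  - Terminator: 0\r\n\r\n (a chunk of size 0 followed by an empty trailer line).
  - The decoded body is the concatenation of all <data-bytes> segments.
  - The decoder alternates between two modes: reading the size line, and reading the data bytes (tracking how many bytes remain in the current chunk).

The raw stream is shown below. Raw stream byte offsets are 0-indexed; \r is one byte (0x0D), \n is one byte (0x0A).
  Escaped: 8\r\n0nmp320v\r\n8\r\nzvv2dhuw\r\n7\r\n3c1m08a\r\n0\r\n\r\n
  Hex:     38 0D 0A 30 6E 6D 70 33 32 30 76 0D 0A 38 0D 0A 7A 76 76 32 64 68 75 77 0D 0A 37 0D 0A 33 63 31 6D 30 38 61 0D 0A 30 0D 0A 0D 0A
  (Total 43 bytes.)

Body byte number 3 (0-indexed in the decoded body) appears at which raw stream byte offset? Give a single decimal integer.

Chunk 1: stream[0..1]='8' size=0x8=8, data at stream[3..11]='0nmp320v' -> body[0..8], body so far='0nmp320v'
Chunk 2: stream[13..14]='8' size=0x8=8, data at stream[16..24]='zvv2dhuw' -> body[8..16], body so far='0nmp320vzvv2dhuw'
Chunk 3: stream[26..27]='7' size=0x7=7, data at stream[29..36]='3c1m08a' -> body[16..23], body so far='0nmp320vzvv2dhuw3c1m08a'
Chunk 4: stream[38..39]='0' size=0 (terminator). Final body='0nmp320vzvv2dhuw3c1m08a' (23 bytes)
Body byte 3 at stream offset 6

Answer: 6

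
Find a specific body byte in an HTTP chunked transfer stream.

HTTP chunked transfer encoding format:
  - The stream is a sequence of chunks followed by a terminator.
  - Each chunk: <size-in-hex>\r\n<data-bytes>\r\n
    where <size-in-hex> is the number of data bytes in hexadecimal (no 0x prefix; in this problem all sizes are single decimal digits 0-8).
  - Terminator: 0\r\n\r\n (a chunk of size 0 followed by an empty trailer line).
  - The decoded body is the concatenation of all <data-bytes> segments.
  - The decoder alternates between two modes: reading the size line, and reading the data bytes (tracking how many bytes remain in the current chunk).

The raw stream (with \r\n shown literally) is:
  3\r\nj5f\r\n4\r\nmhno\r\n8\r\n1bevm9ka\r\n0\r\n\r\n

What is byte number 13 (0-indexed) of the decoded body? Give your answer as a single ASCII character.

Answer: k

Derivation:
Chunk 1: stream[0..1]='3' size=0x3=3, data at stream[3..6]='j5f' -> body[0..3], body so far='j5f'
Chunk 2: stream[8..9]='4' size=0x4=4, data at stream[11..15]='mhno' -> body[3..7], body so far='j5fmhno'
Chunk 3: stream[17..18]='8' size=0x8=8, data at stream[20..28]='1bevm9ka' -> body[7..15], body so far='j5fmhno1bevm9ka'
Chunk 4: stream[30..31]='0' size=0 (terminator). Final body='j5fmhno1bevm9ka' (15 bytes)
Body byte 13 = 'k'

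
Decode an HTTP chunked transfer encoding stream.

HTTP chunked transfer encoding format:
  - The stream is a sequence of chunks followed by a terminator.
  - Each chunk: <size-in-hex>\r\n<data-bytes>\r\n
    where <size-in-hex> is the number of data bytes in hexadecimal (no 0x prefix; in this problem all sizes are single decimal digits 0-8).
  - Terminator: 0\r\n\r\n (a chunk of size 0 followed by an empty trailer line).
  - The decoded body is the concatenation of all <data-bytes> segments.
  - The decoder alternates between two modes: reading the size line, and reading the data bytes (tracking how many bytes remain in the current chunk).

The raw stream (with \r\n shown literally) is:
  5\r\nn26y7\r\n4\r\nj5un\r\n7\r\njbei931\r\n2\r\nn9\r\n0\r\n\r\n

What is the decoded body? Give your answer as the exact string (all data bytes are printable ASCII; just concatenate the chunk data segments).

Chunk 1: stream[0..1]='5' size=0x5=5, data at stream[3..8]='n26y7' -> body[0..5], body so far='n26y7'
Chunk 2: stream[10..11]='4' size=0x4=4, data at stream[13..17]='j5un' -> body[5..9], body so far='n26y7j5un'
Chunk 3: stream[19..20]='7' size=0x7=7, data at stream[22..29]='jbei931' -> body[9..16], body so far='n26y7j5unjbei931'
Chunk 4: stream[31..32]='2' size=0x2=2, data at stream[34..36]='n9' -> body[16..18], body so far='n26y7j5unjbei931n9'
Chunk 5: stream[38..39]='0' size=0 (terminator). Final body='n26y7j5unjbei931n9' (18 bytes)

Answer: n26y7j5unjbei931n9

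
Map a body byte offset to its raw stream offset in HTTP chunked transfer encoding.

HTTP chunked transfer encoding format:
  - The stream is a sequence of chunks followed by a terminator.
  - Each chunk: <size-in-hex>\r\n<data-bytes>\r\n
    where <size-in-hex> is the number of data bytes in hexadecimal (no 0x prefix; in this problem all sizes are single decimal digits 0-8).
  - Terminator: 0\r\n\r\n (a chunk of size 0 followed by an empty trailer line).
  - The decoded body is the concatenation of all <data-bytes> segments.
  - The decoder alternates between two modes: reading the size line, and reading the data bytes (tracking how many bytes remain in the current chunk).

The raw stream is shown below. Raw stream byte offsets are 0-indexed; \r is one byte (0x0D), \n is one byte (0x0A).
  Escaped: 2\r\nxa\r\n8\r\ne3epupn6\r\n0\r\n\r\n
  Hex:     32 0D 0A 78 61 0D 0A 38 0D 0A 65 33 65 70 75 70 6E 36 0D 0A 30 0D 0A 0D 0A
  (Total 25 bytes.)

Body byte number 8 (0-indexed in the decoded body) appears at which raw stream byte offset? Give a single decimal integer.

Answer: 16

Derivation:
Chunk 1: stream[0..1]='2' size=0x2=2, data at stream[3..5]='xa' -> body[0..2], body so far='xa'
Chunk 2: stream[7..8]='8' size=0x8=8, data at stream[10..18]='e3epupn6' -> body[2..10], body so far='xae3epupn6'
Chunk 3: stream[20..21]='0' size=0 (terminator). Final body='xae3epupn6' (10 bytes)
Body byte 8 at stream offset 16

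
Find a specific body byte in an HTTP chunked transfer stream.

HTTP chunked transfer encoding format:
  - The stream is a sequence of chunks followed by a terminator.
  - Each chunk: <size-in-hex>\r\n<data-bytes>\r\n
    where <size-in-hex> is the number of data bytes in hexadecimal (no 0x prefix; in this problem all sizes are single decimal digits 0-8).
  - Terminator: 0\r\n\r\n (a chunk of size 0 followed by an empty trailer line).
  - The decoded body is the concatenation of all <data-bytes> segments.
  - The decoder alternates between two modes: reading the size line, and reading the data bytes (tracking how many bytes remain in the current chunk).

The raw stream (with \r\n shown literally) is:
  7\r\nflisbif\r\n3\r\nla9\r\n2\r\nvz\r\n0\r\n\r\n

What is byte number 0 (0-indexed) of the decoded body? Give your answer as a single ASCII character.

Answer: f

Derivation:
Chunk 1: stream[0..1]='7' size=0x7=7, data at stream[3..10]='flisbif' -> body[0..7], body so far='flisbif'
Chunk 2: stream[12..13]='3' size=0x3=3, data at stream[15..18]='la9' -> body[7..10], body so far='flisbifla9'
Chunk 3: stream[20..21]='2' size=0x2=2, data at stream[23..25]='vz' -> body[10..12], body so far='flisbifla9vz'
Chunk 4: stream[27..28]='0' size=0 (terminator). Final body='flisbifla9vz' (12 bytes)
Body byte 0 = 'f'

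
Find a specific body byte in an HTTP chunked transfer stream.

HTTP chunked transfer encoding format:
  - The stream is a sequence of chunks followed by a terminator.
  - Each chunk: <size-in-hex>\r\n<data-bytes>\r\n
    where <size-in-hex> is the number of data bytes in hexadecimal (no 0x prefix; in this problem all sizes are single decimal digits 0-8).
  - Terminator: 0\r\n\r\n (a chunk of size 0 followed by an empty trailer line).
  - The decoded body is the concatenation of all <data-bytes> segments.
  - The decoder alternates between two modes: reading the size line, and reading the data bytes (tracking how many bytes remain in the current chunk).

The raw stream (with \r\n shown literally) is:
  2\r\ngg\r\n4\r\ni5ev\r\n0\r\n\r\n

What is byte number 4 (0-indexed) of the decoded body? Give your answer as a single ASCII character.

Answer: e

Derivation:
Chunk 1: stream[0..1]='2' size=0x2=2, data at stream[3..5]='gg' -> body[0..2], body so far='gg'
Chunk 2: stream[7..8]='4' size=0x4=4, data at stream[10..14]='i5ev' -> body[2..6], body so far='ggi5ev'
Chunk 3: stream[16..17]='0' size=0 (terminator). Final body='ggi5ev' (6 bytes)
Body byte 4 = 'e'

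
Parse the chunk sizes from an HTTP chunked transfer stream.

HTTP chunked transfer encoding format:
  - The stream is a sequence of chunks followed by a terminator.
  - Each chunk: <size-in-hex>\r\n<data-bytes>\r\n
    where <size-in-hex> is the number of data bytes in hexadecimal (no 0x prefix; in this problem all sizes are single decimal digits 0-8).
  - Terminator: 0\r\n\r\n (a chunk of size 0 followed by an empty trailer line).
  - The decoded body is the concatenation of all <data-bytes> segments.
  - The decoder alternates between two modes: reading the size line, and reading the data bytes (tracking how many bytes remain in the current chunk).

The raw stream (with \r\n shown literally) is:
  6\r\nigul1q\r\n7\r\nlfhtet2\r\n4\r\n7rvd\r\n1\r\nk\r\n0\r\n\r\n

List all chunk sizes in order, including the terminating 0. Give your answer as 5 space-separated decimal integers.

Answer: 6 7 4 1 0

Derivation:
Chunk 1: stream[0..1]='6' size=0x6=6, data at stream[3..9]='igul1q' -> body[0..6], body so far='igul1q'
Chunk 2: stream[11..12]='7' size=0x7=7, data at stream[14..21]='lfhtet2' -> body[6..13], body so far='igul1qlfhtet2'
Chunk 3: stream[23..24]='4' size=0x4=4, data at stream[26..30]='7rvd' -> body[13..17], body so far='igul1qlfhtet27rvd'
Chunk 4: stream[32..33]='1' size=0x1=1, data at stream[35..36]='k' -> body[17..18], body so far='igul1qlfhtet27rvdk'
Chunk 5: stream[38..39]='0' size=0 (terminator). Final body='igul1qlfhtet27rvdk' (18 bytes)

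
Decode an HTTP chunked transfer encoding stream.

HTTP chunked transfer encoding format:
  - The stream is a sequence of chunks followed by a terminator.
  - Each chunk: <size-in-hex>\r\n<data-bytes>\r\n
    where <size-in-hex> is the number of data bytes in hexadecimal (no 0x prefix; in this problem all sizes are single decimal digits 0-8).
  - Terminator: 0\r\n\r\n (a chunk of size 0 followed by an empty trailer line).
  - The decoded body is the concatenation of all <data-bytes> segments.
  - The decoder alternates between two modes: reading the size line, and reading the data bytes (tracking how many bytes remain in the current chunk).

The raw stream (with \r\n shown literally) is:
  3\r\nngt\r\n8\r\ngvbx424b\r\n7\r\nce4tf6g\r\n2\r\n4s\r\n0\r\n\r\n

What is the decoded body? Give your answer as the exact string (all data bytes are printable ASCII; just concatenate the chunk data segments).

Chunk 1: stream[0..1]='3' size=0x3=3, data at stream[3..6]='ngt' -> body[0..3], body so far='ngt'
Chunk 2: stream[8..9]='8' size=0x8=8, data at stream[11..19]='gvbx424b' -> body[3..11], body so far='ngtgvbx424b'
Chunk 3: stream[21..22]='7' size=0x7=7, data at stream[24..31]='ce4tf6g' -> body[11..18], body so far='ngtgvbx424bce4tf6g'
Chunk 4: stream[33..34]='2' size=0x2=2, data at stream[36..38]='4s' -> body[18..20], body so far='ngtgvbx424bce4tf6g4s'
Chunk 5: stream[40..41]='0' size=0 (terminator). Final body='ngtgvbx424bce4tf6g4s' (20 bytes)

Answer: ngtgvbx424bce4tf6g4s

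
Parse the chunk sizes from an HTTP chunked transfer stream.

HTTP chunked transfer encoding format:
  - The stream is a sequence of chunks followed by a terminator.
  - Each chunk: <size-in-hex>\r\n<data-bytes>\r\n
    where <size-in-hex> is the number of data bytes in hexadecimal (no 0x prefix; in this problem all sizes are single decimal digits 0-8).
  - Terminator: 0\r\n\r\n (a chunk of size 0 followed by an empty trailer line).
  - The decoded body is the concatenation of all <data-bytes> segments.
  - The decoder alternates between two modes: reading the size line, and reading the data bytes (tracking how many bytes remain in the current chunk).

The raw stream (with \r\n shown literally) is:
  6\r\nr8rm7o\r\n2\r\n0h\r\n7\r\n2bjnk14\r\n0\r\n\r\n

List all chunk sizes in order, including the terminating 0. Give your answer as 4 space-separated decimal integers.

Chunk 1: stream[0..1]='6' size=0x6=6, data at stream[3..9]='r8rm7o' -> body[0..6], body so far='r8rm7o'
Chunk 2: stream[11..12]='2' size=0x2=2, data at stream[14..16]='0h' -> body[6..8], body so far='r8rm7o0h'
Chunk 3: stream[18..19]='7' size=0x7=7, data at stream[21..28]='2bjnk14' -> body[8..15], body so far='r8rm7o0h2bjnk14'
Chunk 4: stream[30..31]='0' size=0 (terminator). Final body='r8rm7o0h2bjnk14' (15 bytes)

Answer: 6 2 7 0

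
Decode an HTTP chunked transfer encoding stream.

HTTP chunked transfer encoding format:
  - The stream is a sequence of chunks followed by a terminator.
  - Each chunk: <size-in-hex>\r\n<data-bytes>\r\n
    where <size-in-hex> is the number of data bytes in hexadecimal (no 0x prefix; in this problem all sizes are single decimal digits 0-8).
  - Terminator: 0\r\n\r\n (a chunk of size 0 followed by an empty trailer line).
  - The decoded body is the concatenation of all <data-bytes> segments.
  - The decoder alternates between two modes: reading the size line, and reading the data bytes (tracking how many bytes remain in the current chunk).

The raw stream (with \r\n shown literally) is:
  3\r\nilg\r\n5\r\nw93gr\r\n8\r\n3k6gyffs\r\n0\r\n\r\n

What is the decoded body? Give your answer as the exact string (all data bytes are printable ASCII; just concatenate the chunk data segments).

Chunk 1: stream[0..1]='3' size=0x3=3, data at stream[3..6]='ilg' -> body[0..3], body so far='ilg'
Chunk 2: stream[8..9]='5' size=0x5=5, data at stream[11..16]='w93gr' -> body[3..8], body so far='ilgw93gr'
Chunk 3: stream[18..19]='8' size=0x8=8, data at stream[21..29]='3k6gyffs' -> body[8..16], body so far='ilgw93gr3k6gyffs'
Chunk 4: stream[31..32]='0' size=0 (terminator). Final body='ilgw93gr3k6gyffs' (16 bytes)

Answer: ilgw93gr3k6gyffs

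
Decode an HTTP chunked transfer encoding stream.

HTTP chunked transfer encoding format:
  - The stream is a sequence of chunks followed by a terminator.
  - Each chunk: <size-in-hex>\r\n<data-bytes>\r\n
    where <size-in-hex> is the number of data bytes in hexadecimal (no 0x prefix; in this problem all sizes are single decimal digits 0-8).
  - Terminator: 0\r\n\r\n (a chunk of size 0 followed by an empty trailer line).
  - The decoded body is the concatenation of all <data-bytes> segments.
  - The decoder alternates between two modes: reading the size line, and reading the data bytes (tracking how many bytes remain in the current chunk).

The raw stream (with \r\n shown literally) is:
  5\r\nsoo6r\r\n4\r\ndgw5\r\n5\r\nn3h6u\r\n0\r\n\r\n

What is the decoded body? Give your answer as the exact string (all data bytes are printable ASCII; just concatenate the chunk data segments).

Answer: soo6rdgw5n3h6u

Derivation:
Chunk 1: stream[0..1]='5' size=0x5=5, data at stream[3..8]='soo6r' -> body[0..5], body so far='soo6r'
Chunk 2: stream[10..11]='4' size=0x4=4, data at stream[13..17]='dgw5' -> body[5..9], body so far='soo6rdgw5'
Chunk 3: stream[19..20]='5' size=0x5=5, data at stream[22..27]='n3h6u' -> body[9..14], body so far='soo6rdgw5n3h6u'
Chunk 4: stream[29..30]='0' size=0 (terminator). Final body='soo6rdgw5n3h6u' (14 bytes)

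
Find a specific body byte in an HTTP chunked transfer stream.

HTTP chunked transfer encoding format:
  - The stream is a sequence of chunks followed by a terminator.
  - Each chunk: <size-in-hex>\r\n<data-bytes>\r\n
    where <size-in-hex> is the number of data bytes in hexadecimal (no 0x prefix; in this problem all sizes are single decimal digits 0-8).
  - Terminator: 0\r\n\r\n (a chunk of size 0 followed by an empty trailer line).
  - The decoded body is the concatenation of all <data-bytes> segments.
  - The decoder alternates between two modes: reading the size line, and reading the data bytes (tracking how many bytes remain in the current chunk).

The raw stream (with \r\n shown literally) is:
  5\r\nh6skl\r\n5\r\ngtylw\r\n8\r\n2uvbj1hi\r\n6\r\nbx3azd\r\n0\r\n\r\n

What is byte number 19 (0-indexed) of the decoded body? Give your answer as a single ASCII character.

Answer: x

Derivation:
Chunk 1: stream[0..1]='5' size=0x5=5, data at stream[3..8]='h6skl' -> body[0..5], body so far='h6skl'
Chunk 2: stream[10..11]='5' size=0x5=5, data at stream[13..18]='gtylw' -> body[5..10], body so far='h6sklgtylw'
Chunk 3: stream[20..21]='8' size=0x8=8, data at stream[23..31]='2uvbj1hi' -> body[10..18], body so far='h6sklgtylw2uvbj1hi'
Chunk 4: stream[33..34]='6' size=0x6=6, data at stream[36..42]='bx3azd' -> body[18..24], body so far='h6sklgtylw2uvbj1hibx3azd'
Chunk 5: stream[44..45]='0' size=0 (terminator). Final body='h6sklgtylw2uvbj1hibx3azd' (24 bytes)
Body byte 19 = 'x'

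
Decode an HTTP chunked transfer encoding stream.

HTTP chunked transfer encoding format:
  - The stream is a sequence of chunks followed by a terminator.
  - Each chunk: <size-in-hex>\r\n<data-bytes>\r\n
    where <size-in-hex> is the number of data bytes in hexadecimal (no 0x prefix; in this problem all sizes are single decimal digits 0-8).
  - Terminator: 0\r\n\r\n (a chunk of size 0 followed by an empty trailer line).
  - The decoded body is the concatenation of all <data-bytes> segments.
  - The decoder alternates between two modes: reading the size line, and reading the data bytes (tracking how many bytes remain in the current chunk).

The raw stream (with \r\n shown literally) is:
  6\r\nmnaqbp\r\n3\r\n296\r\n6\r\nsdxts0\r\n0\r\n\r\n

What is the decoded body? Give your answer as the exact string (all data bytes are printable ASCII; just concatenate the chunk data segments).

Answer: mnaqbp296sdxts0

Derivation:
Chunk 1: stream[0..1]='6' size=0x6=6, data at stream[3..9]='mnaqbp' -> body[0..6], body so far='mnaqbp'
Chunk 2: stream[11..12]='3' size=0x3=3, data at stream[14..17]='296' -> body[6..9], body so far='mnaqbp296'
Chunk 3: stream[19..20]='6' size=0x6=6, data at stream[22..28]='sdxts0' -> body[9..15], body so far='mnaqbp296sdxts0'
Chunk 4: stream[30..31]='0' size=0 (terminator). Final body='mnaqbp296sdxts0' (15 bytes)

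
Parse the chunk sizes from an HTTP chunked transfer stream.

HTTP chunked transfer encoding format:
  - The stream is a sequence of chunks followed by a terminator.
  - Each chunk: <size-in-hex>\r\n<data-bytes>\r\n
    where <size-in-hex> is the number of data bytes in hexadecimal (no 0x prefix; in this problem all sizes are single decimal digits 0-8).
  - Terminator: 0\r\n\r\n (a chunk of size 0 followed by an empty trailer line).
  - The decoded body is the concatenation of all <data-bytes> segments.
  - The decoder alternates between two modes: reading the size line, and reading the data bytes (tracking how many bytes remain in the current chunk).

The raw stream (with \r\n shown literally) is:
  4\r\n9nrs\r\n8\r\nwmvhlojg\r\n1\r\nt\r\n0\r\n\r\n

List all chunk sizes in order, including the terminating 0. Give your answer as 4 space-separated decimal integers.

Answer: 4 8 1 0

Derivation:
Chunk 1: stream[0..1]='4' size=0x4=4, data at stream[3..7]='9nrs' -> body[0..4], body so far='9nrs'
Chunk 2: stream[9..10]='8' size=0x8=8, data at stream[12..20]='wmvhlojg' -> body[4..12], body so far='9nrswmvhlojg'
Chunk 3: stream[22..23]='1' size=0x1=1, data at stream[25..26]='t' -> body[12..13], body so far='9nrswmvhlojgt'
Chunk 4: stream[28..29]='0' size=0 (terminator). Final body='9nrswmvhlojgt' (13 bytes)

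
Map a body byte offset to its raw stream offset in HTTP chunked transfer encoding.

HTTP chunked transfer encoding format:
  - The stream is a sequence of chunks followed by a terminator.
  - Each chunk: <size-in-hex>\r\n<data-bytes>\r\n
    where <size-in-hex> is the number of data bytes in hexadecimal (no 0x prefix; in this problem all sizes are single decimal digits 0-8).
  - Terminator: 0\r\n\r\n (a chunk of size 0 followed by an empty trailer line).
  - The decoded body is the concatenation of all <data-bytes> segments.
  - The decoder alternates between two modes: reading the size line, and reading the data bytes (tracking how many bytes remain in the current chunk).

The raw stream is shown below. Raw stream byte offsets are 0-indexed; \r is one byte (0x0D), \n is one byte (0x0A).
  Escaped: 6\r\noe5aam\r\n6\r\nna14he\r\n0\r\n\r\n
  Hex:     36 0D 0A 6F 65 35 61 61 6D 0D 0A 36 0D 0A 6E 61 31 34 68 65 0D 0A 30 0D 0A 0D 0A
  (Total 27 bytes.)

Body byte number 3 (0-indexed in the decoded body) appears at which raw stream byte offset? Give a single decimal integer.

Chunk 1: stream[0..1]='6' size=0x6=6, data at stream[3..9]='oe5aam' -> body[0..6], body so far='oe5aam'
Chunk 2: stream[11..12]='6' size=0x6=6, data at stream[14..20]='na14he' -> body[6..12], body so far='oe5aamna14he'
Chunk 3: stream[22..23]='0' size=0 (terminator). Final body='oe5aamna14he' (12 bytes)
Body byte 3 at stream offset 6

Answer: 6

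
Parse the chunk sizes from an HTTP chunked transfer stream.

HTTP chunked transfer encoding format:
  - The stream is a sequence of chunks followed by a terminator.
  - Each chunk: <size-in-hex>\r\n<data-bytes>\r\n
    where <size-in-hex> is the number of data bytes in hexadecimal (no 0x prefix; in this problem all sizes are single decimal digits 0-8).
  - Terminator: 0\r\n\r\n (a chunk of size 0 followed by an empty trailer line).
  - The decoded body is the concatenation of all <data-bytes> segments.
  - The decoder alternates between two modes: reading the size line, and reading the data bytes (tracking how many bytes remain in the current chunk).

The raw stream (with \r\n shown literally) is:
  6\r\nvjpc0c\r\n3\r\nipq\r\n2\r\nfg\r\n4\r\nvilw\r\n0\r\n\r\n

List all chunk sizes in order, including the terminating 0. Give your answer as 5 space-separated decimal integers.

Chunk 1: stream[0..1]='6' size=0x6=6, data at stream[3..9]='vjpc0c' -> body[0..6], body so far='vjpc0c'
Chunk 2: stream[11..12]='3' size=0x3=3, data at stream[14..17]='ipq' -> body[6..9], body so far='vjpc0cipq'
Chunk 3: stream[19..20]='2' size=0x2=2, data at stream[22..24]='fg' -> body[9..11], body so far='vjpc0cipqfg'
Chunk 4: stream[26..27]='4' size=0x4=4, data at stream[29..33]='vilw' -> body[11..15], body so far='vjpc0cipqfgvilw'
Chunk 5: stream[35..36]='0' size=0 (terminator). Final body='vjpc0cipqfgvilw' (15 bytes)

Answer: 6 3 2 4 0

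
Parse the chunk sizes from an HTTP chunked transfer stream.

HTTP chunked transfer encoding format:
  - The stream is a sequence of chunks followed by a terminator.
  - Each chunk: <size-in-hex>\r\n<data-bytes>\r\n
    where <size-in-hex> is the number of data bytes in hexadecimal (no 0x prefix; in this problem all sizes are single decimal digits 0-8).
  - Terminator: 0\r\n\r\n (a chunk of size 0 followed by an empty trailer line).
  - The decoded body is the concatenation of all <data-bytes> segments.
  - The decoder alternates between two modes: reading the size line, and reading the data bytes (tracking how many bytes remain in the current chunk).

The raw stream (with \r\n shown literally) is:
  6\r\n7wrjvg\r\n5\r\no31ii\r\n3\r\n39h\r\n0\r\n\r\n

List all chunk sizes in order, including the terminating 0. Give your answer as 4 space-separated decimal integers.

Answer: 6 5 3 0

Derivation:
Chunk 1: stream[0..1]='6' size=0x6=6, data at stream[3..9]='7wrjvg' -> body[0..6], body so far='7wrjvg'
Chunk 2: stream[11..12]='5' size=0x5=5, data at stream[14..19]='o31ii' -> body[6..11], body so far='7wrjvgo31ii'
Chunk 3: stream[21..22]='3' size=0x3=3, data at stream[24..27]='39h' -> body[11..14], body so far='7wrjvgo31ii39h'
Chunk 4: stream[29..30]='0' size=0 (terminator). Final body='7wrjvgo31ii39h' (14 bytes)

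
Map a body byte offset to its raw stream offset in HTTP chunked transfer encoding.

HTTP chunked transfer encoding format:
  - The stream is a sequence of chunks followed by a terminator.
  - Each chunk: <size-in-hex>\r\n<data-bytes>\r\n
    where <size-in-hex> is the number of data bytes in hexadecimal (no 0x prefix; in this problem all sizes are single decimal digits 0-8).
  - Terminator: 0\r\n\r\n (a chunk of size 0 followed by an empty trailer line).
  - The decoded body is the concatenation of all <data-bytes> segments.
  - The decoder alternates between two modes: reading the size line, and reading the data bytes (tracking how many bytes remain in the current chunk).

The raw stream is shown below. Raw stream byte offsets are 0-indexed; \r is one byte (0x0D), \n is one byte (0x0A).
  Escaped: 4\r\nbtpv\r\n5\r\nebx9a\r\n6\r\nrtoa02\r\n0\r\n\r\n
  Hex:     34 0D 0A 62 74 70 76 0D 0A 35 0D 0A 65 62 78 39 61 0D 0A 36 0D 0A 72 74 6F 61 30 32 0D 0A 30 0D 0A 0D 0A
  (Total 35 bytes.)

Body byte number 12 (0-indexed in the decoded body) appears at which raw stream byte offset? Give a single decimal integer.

Answer: 25

Derivation:
Chunk 1: stream[0..1]='4' size=0x4=4, data at stream[3..7]='btpv' -> body[0..4], body so far='btpv'
Chunk 2: stream[9..10]='5' size=0x5=5, data at stream[12..17]='ebx9a' -> body[4..9], body so far='btpvebx9a'
Chunk 3: stream[19..20]='6' size=0x6=6, data at stream[22..28]='rtoa02' -> body[9..15], body so far='btpvebx9artoa02'
Chunk 4: stream[30..31]='0' size=0 (terminator). Final body='btpvebx9artoa02' (15 bytes)
Body byte 12 at stream offset 25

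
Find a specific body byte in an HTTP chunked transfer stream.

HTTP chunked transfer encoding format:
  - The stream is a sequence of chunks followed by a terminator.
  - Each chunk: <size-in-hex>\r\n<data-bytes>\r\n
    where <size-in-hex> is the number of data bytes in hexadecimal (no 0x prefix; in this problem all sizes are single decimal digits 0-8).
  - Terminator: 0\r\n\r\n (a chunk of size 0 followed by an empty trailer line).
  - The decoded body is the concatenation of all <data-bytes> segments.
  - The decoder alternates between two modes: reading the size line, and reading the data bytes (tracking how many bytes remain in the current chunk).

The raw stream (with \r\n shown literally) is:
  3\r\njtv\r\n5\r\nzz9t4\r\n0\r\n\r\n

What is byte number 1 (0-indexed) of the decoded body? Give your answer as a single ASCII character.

Answer: t

Derivation:
Chunk 1: stream[0..1]='3' size=0x3=3, data at stream[3..6]='jtv' -> body[0..3], body so far='jtv'
Chunk 2: stream[8..9]='5' size=0x5=5, data at stream[11..16]='zz9t4' -> body[3..8], body so far='jtvzz9t4'
Chunk 3: stream[18..19]='0' size=0 (terminator). Final body='jtvzz9t4' (8 bytes)
Body byte 1 = 't'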